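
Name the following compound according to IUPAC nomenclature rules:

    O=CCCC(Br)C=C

4-bromohex-5-enal

The longest chain bearing the –CHO group and the multiple bond is 6 carbons long (hexane).
The principal characteristic group is an aldehyde (terminal –CHO), named with the suffix -al.
There is one C=C double bond, indicated by the ending -ene.
The numbering direction is chosen so that the aldehyde carbon is C-1 by definition.
That gives the double bond between C-5 and C-6; a bromo group at C-4.
Putting it together: 4-bromohex-5-enal.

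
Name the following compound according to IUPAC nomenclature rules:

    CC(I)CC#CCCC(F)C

8-fluoro-2-iodonon-4-yne

Counting along the main chain through the multiple bond gives 9 carbons: the parent is nonane.
A C≡C triple bond in the chain gives the infix -yne-.
Number the chain so that numbering from this end puts the triple bond at C-4 rather than C-5.
That gives the triple bond between C-4 and C-5; a fluoro group at C-8; an iodo group at C-2.
Prefixes are listed alphabetically: fluoro, iodo.
Putting it together: 8-fluoro-2-iodonon-4-yne.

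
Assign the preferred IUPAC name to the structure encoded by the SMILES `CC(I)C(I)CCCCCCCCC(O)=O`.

10,11-diiodododecanoic acid

Counting along the main chain through the –COOH group gives 12 carbons: the parent is dodecane.
The principal characteristic group is a carboxylic acid (terminal –COOH), named with the suffix -oic acid.
The numbering direction is chosen so that the carboxylic acid carbon is C-1 by definition.
This places iodo groups at C-10 and C-11.
Assembling the pieces gives 10,11-diiodododecanoic acid.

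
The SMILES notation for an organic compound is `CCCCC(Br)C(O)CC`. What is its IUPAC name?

Counting along the main chain through the –OH group gives 8 carbons: the parent is octane.
An alcohol (–OH) is the principal characteristic group, giving the suffix -ol.
Number the chain so that numbering from this end puts the hydroxyl group at C-3 rather than C-6.
With this numbering: the hydroxyl at C-3; a bromo group at C-4.
The name is 4-bromooctan-3-ol.

4-bromooctan-3-ol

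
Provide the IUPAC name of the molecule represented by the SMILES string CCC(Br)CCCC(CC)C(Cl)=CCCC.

10-bromo-5-chloro-6-ethyldodec-4-ene

Counting along the main chain through the multiple bond gives 12 carbons: the parent is dodecane.
The chain contains a C=C double bond, so the unsaturation ending is -ene.
Number the chain so that numbering from this end puts the double bond at C-4 rather than C-8.
This places the double bond between C-4 and C-5; a bromo group at C-10; a chloro group at C-5; an ethyl group at C-6.
Prefixes are listed alphabetically: bromo, chloro, ethyl.
Assembling the pieces gives 10-bromo-5-chloro-6-ethyldodec-4-ene.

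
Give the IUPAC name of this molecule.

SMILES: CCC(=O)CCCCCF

8-fluorooctan-3-one

Counting along the main chain through the carbonyl gives 8 carbons: the parent is octane.
A ketone (C=O on an internal carbon) is the principal characteristic group, giving the suffix -one.
Choose the numbering such that numbering from this end puts the carbonyl group at C-3 rather than C-6.
This places the carbonyl at C-3; a fluoro group at C-8.
The name is 8-fluorooctan-3-one.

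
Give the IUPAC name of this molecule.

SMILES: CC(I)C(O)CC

The longest carbon chain that includes the –OH group has 5 carbons, so the parent hydride is pentane.
An alcohol (–OH) is the principal characteristic group, giving the suffix -ol.
The numbering direction is chosen so that the substituent locant set {2} is lower than {4} at the first point of difference.
That gives the hydroxyl at C-3; an iodo group at C-2.
Putting it together: 2-iodopentan-3-ol.

2-iodopentan-3-ol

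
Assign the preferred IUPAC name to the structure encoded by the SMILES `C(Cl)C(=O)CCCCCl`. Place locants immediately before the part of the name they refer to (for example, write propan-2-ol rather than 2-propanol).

The longest chain bearing the carbonyl is 6 carbons long (hexane).
A ketone (C=O on an internal carbon) is the principal characteristic group, giving the suffix -one.
Number the chain so that numbering from this end puts the carbonyl group at C-2 rather than C-5.
That gives the carbonyl at C-2; chloro groups at C-1 and C-6.
Putting it together: 1,6-dichlorohexan-2-one.

1,6-dichlorohexan-2-one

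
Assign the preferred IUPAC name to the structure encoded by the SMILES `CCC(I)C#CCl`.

The longest carbon chain that includes the multiple bond has 5 carbons, so the parent hydride is pentane.
A C≡C triple bond in the chain gives the infix -yne-.
Choose the numbering such that numbering from this end puts the triple bond at C-1 rather than C-4.
With this numbering: the triple bond between C-1 and C-2; a chloro group at C-1; an iodo group at C-3.
The substituents are ordered alphabetically, ignoring any di-/tri- multipliers.
Putting it together: 1-chloro-3-iodopent-1-yne.

1-chloro-3-iodopent-1-yne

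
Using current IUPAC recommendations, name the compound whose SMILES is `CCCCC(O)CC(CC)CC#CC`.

7-ethylundec-9-yn-5-ol

The longest carbon chain that includes the –OH group and the multiple bond has 11 carbons, so the parent hydride is undecane.
The highest-priority functional group is an alcohol (–OH), so the name ends in -ol.
A C≡C triple bond in the chain gives the infix -yne-.
The numbering direction is chosen so that numbering from this end puts the hydroxyl group at C-5 rather than C-7.
With this numbering: the hydroxyl at C-5; the triple bond between C-9 and C-10; an ethyl group at C-7.
The name is 7-ethylundec-9-yn-5-ol.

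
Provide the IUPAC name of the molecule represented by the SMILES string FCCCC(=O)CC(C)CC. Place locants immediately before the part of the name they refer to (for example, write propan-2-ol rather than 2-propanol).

1-fluoro-6-methyloctan-4-one

The longest carbon chain that includes the carbonyl has 8 carbons, so the parent hydride is octane.
A ketone (C=O on an internal carbon) is the principal characteristic group, giving the suffix -one.
Choose the numbering such that numbering from this end puts the carbonyl group at C-4 rather than C-5.
With this numbering: the carbonyl at C-4; a fluoro group at C-1; a methyl group at C-6.
Substituent prefixes are cited in alphabetical order (multiplying prefixes like di-/tri- are ignored for ordering).
The name is 1-fluoro-6-methyloctan-4-one.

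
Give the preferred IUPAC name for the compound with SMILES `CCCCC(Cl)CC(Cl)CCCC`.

5,7-dichloroundecane

The longest continuous carbon chain has 11 atoms, so the parent hydride is undecane.
Numbering from either end gives identical locants here.
This places chloro groups at C-5 and C-7.
Putting it together: 5,7-dichloroundecane.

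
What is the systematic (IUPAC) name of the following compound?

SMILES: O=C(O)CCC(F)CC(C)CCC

4-fluoro-6-methylnonanoic acid

The longest carbon chain that includes the –COOH group has 9 carbons, so the parent hydride is nonane.
The highest-priority functional group is a carboxylic acid (terminal –COOH), so the name ends in -oic acid.
The numbering direction is chosen so that the carboxylic acid carbon is C-1 by definition.
That gives a fluoro group at C-4; a methyl group at C-6.
Substituent prefixes are cited in alphabetical order (multiplying prefixes like di-/tri- are ignored for ordering).
The name is 4-fluoro-6-methylnonanoic acid.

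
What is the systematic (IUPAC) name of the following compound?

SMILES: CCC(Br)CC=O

3-bromopentanal

The longest carbon chain that includes the –CHO group has 5 carbons, so the parent hydride is pentane.
The principal characteristic group is an aldehyde (terminal –CHO), named with the suffix -al.
The numbering direction is chosen so that the aldehyde carbon is C-1 by definition.
This places a bromo group at C-3.
Putting it together: 3-bromopentanal.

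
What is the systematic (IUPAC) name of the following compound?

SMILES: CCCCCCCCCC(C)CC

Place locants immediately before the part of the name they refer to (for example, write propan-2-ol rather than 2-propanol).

3-methyldodecane

The parent chain contains 12 carbons (dodecane).
Number the chain so that the substituent locant set {3} is lower than {10} at the first point of difference.
That gives a methyl group at C-3.
Putting it together: 3-methyldodecane.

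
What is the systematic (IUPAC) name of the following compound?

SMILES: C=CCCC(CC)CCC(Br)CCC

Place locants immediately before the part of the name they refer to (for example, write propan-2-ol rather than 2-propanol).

8-bromo-5-ethylundec-1-ene

The longest carbon chain that includes the multiple bond has 11 carbons, so the parent hydride is undecane.
A C=C double bond in the chain gives the infix -ene-.
Choose the numbering such that numbering from this end puts the double bond at C-1 rather than C-10.
With this numbering: the double bond between C-1 and C-2; a bromo group at C-8; an ethyl group at C-5.
Substituent prefixes are cited in alphabetical order (multiplying prefixes like di-/tri- are ignored for ordering).
Assembling the pieces gives 8-bromo-5-ethylundec-1-ene.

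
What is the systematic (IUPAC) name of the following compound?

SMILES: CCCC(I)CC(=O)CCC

6-iodononan-4-one

Counting along the main chain through the carbonyl gives 9 carbons: the parent is nonane.
The principal characteristic group is a ketone (C=O on an internal carbon), named with the suffix -one.
The numbering direction is chosen so that numbering from this end puts the carbonyl group at C-4 rather than C-6.
This places the carbonyl at C-4; an iodo group at C-6.
Putting it together: 6-iodononan-4-one.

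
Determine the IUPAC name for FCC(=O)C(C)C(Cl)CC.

Counting along the main chain through the carbonyl gives 6 carbons: the parent is hexane.
The principal characteristic group is a ketone (C=O on an internal carbon), named with the suffix -one.
The numbering direction is chosen so that numbering from this end puts the carbonyl group at C-2 rather than C-5.
This places the carbonyl at C-2; a chloro group at C-4; a fluoro group at C-1; a methyl group at C-3.
Prefixes are listed alphabetically: chloro, fluoro, methyl.
Assembling the pieces gives 4-chloro-1-fluoro-3-methylhexan-2-one.

4-chloro-1-fluoro-3-methylhexan-2-one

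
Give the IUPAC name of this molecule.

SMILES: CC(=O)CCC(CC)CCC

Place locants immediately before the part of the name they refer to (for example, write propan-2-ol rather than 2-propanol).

The longest carbon chain that includes the carbonyl has 8 carbons, so the parent hydride is octane.
The highest-priority functional group is a ketone (C=O on an internal carbon), so the name ends in -one.
Choose the numbering such that numbering from this end puts the carbonyl group at C-2 rather than C-7.
With this numbering: the carbonyl at C-2; an ethyl group at C-5.
The name is 5-ethyloctan-2-one.

5-ethyloctan-2-one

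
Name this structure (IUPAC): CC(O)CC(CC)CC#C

4-ethylhept-6-yn-2-ol

Counting along the main chain through the –OH group and the multiple bond gives 7 carbons: the parent is heptane.
An alcohol (–OH) is the principal characteristic group, giving the suffix -ol.
The chain contains a C≡C triple bond, so the unsaturation ending is -yne.
Choose the numbering such that numbering from this end puts the hydroxyl group at C-2 rather than C-6.
With this numbering: the hydroxyl at C-2; the triple bond between C-6 and C-7; an ethyl group at C-4.
Putting it together: 4-ethylhept-6-yn-2-ol.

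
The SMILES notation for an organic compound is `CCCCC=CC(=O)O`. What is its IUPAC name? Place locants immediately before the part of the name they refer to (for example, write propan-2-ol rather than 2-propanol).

hept-2-enoic acid

Counting along the main chain through the –COOH group and the multiple bond gives 7 carbons: the parent is heptane.
The principal characteristic group is a carboxylic acid (terminal –COOH), named with the suffix -oic acid.
There is one C=C double bond, indicated by the ending -ene.
The numbering direction is chosen so that the carboxylic acid carbon is C-1 by definition.
This places the double bond between C-2 and C-3.
Assembling the pieces gives hept-2-enoic acid.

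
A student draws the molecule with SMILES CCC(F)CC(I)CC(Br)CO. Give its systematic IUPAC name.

The longest carbon chain that includes the –OH group has 8 carbons, so the parent hydride is octane.
An alcohol (–OH) is the principal characteristic group, giving the suffix -ol.
The numbering direction is chosen so that numbering from this end puts the hydroxyl group at C-1 rather than C-8.
This places the hydroxyl at C-1; a bromo group at C-2; a fluoro group at C-6; an iodo group at C-4.
The substituents are ordered alphabetically, ignoring any di-/tri- multipliers.
The name is 2-bromo-6-fluoro-4-iodooctan-1-ol.

2-bromo-6-fluoro-4-iodooctan-1-ol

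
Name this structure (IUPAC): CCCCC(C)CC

3-methylheptane

The longest continuous carbon chain has 7 atoms, so the parent hydride is heptane.
Choose the numbering such that the substituent locant set {3} is lower than {5} at the first point of difference.
That gives a methyl group at C-3.
The name is 3-methylheptane.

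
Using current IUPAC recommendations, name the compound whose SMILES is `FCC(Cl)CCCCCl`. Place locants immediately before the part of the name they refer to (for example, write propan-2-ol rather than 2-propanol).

The longest carbon chain is 6 atoms: the parent is hexane.
Choose the numbering such that the substituent locant set {1,2,6} is lower than {1,5,6} at the first point of difference.
That gives chloro groups at C-2 and C-6; a fluoro group at C-1.
Prefixes are listed alphabetically: chloro, fluoro.
Putting it together: 2,6-dichloro-1-fluorohexane.

2,6-dichloro-1-fluorohexane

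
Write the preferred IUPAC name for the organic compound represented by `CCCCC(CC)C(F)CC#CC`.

6-ethyl-5-fluorodec-2-yne

Counting along the main chain through the multiple bond gives 10 carbons: the parent is decane.
The chain contains a C≡C triple bond, so the unsaturation ending is -yne.
The numbering direction is chosen so that numbering from this end puts the triple bond at C-2 rather than C-8.
This places the triple bond between C-2 and C-3; an ethyl group at C-6; a fluoro group at C-5.
Prefixes are listed alphabetically: ethyl, fluoro.
The name is 6-ethyl-5-fluorodec-2-yne.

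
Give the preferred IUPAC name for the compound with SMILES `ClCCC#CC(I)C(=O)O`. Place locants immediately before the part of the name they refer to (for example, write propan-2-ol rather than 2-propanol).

Counting along the main chain through the –COOH group and the multiple bond gives 6 carbons: the parent is hexane.
A carboxylic acid (terminal –COOH) is the principal characteristic group, giving the suffix -oic acid.
A C≡C triple bond in the chain gives the infix -yne-.
Number the chain so that the carboxylic acid carbon is C-1 by definition.
That gives the triple bond between C-3 and C-4; a chloro group at C-6; an iodo group at C-2.
Prefixes are listed alphabetically: chloro, iodo.
The name is 6-chloro-2-iodohex-3-ynoic acid.

6-chloro-2-iodohex-3-ynoic acid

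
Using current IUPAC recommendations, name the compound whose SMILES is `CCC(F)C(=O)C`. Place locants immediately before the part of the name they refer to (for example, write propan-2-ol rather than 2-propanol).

The longest carbon chain that includes the carbonyl has 5 carbons, so the parent hydride is pentane.
The highest-priority functional group is a ketone (C=O on an internal carbon), so the name ends in -one.
Choose the numbering such that numbering from this end puts the carbonyl group at C-2 rather than C-4.
With this numbering: the carbonyl at C-2; a fluoro group at C-3.
The name is 3-fluoropentan-2-one.

3-fluoropentan-2-one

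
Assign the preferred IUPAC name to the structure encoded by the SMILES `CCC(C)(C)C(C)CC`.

3,3,4-trimethylhexane

The parent chain contains 6 carbons (hexane).
Number the chain so that the substituent locant set {3,3,4} is lower than {3,4,4} at the first point of difference.
This places methyl groups at C-3 (×2) and C-4.
Putting it together: 3,3,4-trimethylhexane.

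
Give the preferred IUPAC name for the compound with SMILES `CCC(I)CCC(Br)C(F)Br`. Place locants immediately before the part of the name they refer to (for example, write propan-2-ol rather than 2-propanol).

The longest carbon chain is 7 atoms: the parent is heptane.
Number the chain so that the substituent locant set {1,1,2,5} is lower than {3,6,7,7} at the first point of difference.
With this numbering: bromo groups at C-1 and C-2; a fluoro group at C-1; an iodo group at C-5.
Prefixes are listed alphabetically: bromo, fluoro, iodo.
The name is 1,2-dibromo-1-fluoro-5-iodoheptane.

1,2-dibromo-1-fluoro-5-iodoheptane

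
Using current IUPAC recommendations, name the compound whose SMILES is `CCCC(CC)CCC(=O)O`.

Counting along the main chain through the –COOH group gives 7 carbons: the parent is heptane.
A carboxylic acid (terminal –COOH) is the principal characteristic group, giving the suffix -oic acid.
Number the chain so that the carboxylic acid carbon is C-1 by definition.
This places an ethyl group at C-4.
Assembling the pieces gives 4-ethylheptanoic acid.

4-ethylheptanoic acid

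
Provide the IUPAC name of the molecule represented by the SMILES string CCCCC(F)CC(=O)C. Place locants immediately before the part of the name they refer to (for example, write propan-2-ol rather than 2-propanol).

4-fluorooctan-2-one

The longest carbon chain that includes the carbonyl has 8 carbons, so the parent hydride is octane.
A ketone (C=O on an internal carbon) is the principal characteristic group, giving the suffix -one.
The numbering direction is chosen so that numbering from this end puts the carbonyl group at C-2 rather than C-7.
That gives the carbonyl at C-2; a fluoro group at C-4.
Putting it together: 4-fluorooctan-2-one.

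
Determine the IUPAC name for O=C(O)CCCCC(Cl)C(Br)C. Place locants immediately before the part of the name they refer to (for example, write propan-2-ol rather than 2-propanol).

7-bromo-6-chlorooctanoic acid

The longest chain bearing the –COOH group is 8 carbons long (octane).
A carboxylic acid (terminal –COOH) is the principal characteristic group, giving the suffix -oic acid.
The numbering direction is chosen so that the carboxylic acid carbon is C-1 by definition.
This places a bromo group at C-7; a chloro group at C-6.
Substituent prefixes are cited in alphabetical order (multiplying prefixes like di-/tri- are ignored for ordering).
Assembling the pieces gives 7-bromo-6-chlorooctanoic acid.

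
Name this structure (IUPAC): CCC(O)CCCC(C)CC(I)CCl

The longest carbon chain that includes the –OH group has 10 carbons, so the parent hydride is decane.
The principal characteristic group is an alcohol (–OH), named with the suffix -ol.
Number the chain so that numbering from this end puts the hydroxyl group at C-3 rather than C-8.
That gives the hydroxyl at C-3; a chloro group at C-10; an iodo group at C-9; a methyl group at C-7.
The substituents are ordered alphabetically, ignoring any di-/tri- multipliers.
The name is 10-chloro-9-iodo-7-methyldecan-3-ol.

10-chloro-9-iodo-7-methyldecan-3-ol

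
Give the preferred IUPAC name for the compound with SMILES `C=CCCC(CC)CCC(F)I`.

The longest chain bearing the multiple bond is 8 carbons long (octane).
A C=C double bond in the chain gives the infix -ene-.
Choose the numbering such that numbering from this end puts the double bond at C-1 rather than C-7.
This places the double bond between C-1 and C-2; an ethyl group at C-5; a fluoro group at C-8; an iodo group at C-8.
Substituent prefixes are cited in alphabetical order (multiplying prefixes like di-/tri- are ignored for ordering).
Assembling the pieces gives 5-ethyl-8-fluoro-8-iodooct-1-ene.

5-ethyl-8-fluoro-8-iodooct-1-ene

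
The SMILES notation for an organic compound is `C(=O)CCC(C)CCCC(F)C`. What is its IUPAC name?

Counting along the main chain through the –CHO group gives 9 carbons: the parent is nonane.
An aldehyde (terminal –CHO) is the principal characteristic group, giving the suffix -al.
Choose the numbering such that the aldehyde carbon is C-1 by definition.
This places a fluoro group at C-8; a methyl group at C-4.
The substituents are ordered alphabetically, ignoring any di-/tri- multipliers.
Assembling the pieces gives 8-fluoro-4-methylnonanal.

8-fluoro-4-methylnonanal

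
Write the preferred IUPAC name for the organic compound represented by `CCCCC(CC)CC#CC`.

The longest chain bearing the multiple bond is 9 carbons long (nonane).
The chain contains a C≡C triple bond, so the unsaturation ending is -yne.
Choose the numbering such that numbering from this end puts the triple bond at C-2 rather than C-7.
This places the triple bond between C-2 and C-3; an ethyl group at C-5.
The name is 5-ethylnon-2-yne.

5-ethylnon-2-yne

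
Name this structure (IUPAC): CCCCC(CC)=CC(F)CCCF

6-ethyl-1,4-difluorodec-5-ene

Counting along the main chain through the multiple bond gives 10 carbons: the parent is decane.
The chain contains a C=C double bond, so the unsaturation ending is -ene.
The numbering direction is chosen so that the substituent locant set {1,4,6} is lower than {5,7,10} at the first point of difference.
This places the double bond between C-5 and C-6; an ethyl group at C-6; fluoro groups at C-1 and C-4.
The substituents are ordered alphabetically, ignoring any di-/tri- multipliers.
The name is 6-ethyl-1,4-difluorodec-5-ene.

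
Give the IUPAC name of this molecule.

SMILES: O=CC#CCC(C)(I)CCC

The longest carbon chain that includes the –CHO group and the multiple bond has 8 carbons, so the parent hydride is octane.
An aldehyde (terminal –CHO) is the principal characteristic group, giving the suffix -al.
There is one C≡C triple bond, indicated by the ending -yne.
The numbering direction is chosen so that the aldehyde carbon is C-1 by definition.
With this numbering: the triple bond between C-2 and C-3; an iodo group at C-5; a methyl group at C-5.
The substituents are ordered alphabetically, ignoring any di-/tri- multipliers.
Putting it together: 5-iodo-5-methyloct-2-ynal.

5-iodo-5-methyloct-2-ynal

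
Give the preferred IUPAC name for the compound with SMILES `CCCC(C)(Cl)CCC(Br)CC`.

The parent chain contains 9 carbons (nonane).
The numbering direction is chosen so that the substituent locant set {3,6,6} is lower than {4,4,7} at the first point of difference.
With this numbering: a bromo group at C-3; a chloro group at C-6; a methyl group at C-6.
Prefixes are listed alphabetically: bromo, chloro, methyl.
The name is 3-bromo-6-chloro-6-methylnonane.

3-bromo-6-chloro-6-methylnonane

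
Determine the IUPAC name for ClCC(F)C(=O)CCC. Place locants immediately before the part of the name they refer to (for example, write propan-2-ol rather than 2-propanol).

1-chloro-2-fluorohexan-3-one

The longest carbon chain that includes the carbonyl has 6 carbons, so the parent hydride is hexane.
A ketone (C=O on an internal carbon) is the principal characteristic group, giving the suffix -one.
Number the chain so that numbering from this end puts the carbonyl group at C-3 rather than C-4.
With this numbering: the carbonyl at C-3; a chloro group at C-1; a fluoro group at C-2.
Substituent prefixes are cited in alphabetical order (multiplying prefixes like di-/tri- are ignored for ordering).
The name is 1-chloro-2-fluorohexan-3-one.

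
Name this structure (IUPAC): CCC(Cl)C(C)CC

The longest continuous carbon chain has 6 atoms, so the parent hydride is hexane.
The numbering direction is chosen so that the locant sets are identical either way, so the alphabetically earlier chloro substituent takes the lower locant (3 rather than 4).
With this numbering: a chloro group at C-3; a methyl group at C-4.
Prefixes are listed alphabetically: chloro, methyl.
Assembling the pieces gives 3-chloro-4-methylhexane.

3-chloro-4-methylhexane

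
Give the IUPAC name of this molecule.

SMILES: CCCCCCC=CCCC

The longest carbon chain that includes the multiple bond has 11 carbons, so the parent hydride is undecane.
A C=C double bond in the chain gives the infix -ene-.
Choose the numbering such that numbering from this end puts the double bond at C-4 rather than C-7.
That gives the double bond between C-4 and C-5.
The name is undec-4-ene.

undec-4-ene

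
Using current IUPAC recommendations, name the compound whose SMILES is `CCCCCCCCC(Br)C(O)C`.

3-bromoundecan-2-ol

The longest carbon chain that includes the –OH group has 11 carbons, so the parent hydride is undecane.
The highest-priority functional group is an alcohol (–OH), so the name ends in -ol.
The numbering direction is chosen so that numbering from this end puts the hydroxyl group at C-2 rather than C-10.
That gives the hydroxyl at C-2; a bromo group at C-3.
Putting it together: 3-bromoundecan-2-ol.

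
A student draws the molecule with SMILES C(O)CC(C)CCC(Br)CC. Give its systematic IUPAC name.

6-bromo-3-methyloctan-1-ol

The longest carbon chain that includes the –OH group has 8 carbons, so the parent hydride is octane.
An alcohol (–OH) is the principal characteristic group, giving the suffix -ol.
The numbering direction is chosen so that numbering from this end puts the hydroxyl group at C-1 rather than C-8.
With this numbering: the hydroxyl at C-1; a bromo group at C-6; a methyl group at C-3.
Prefixes are listed alphabetically: bromo, methyl.
Assembling the pieces gives 6-bromo-3-methyloctan-1-ol.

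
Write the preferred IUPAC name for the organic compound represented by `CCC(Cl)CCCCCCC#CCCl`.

The longest chain bearing the multiple bond is 12 carbons long (dodecane).
A C≡C triple bond in the chain gives the infix -yne-.
Choose the numbering such that numbering from this end puts the triple bond at C-2 rather than C-10.
With this numbering: the triple bond between C-2 and C-3; chloro groups at C-1 and C-10.
Putting it together: 1,10-dichlorododec-2-yne.

1,10-dichlorododec-2-yne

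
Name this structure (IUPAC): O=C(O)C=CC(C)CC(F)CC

6-fluoro-4-methyloct-2-enoic acid

The longest carbon chain that includes the –COOH group and the multiple bond has 8 carbons, so the parent hydride is octane.
A carboxylic acid (terminal –COOH) is the principal characteristic group, giving the suffix -oic acid.
There is one C=C double bond, indicated by the ending -ene.
Number the chain so that the carboxylic acid carbon is C-1 by definition.
That gives the double bond between C-2 and C-3; a fluoro group at C-6; a methyl group at C-4.
Substituent prefixes are cited in alphabetical order (multiplying prefixes like di-/tri- are ignored for ordering).
The name is 6-fluoro-4-methyloct-2-enoic acid.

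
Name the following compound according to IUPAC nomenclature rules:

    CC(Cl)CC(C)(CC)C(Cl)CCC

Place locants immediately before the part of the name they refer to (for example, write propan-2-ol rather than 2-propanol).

The parent chain contains 8 carbons (octane).
Number the chain so that the substituent locant set {2,4,4,5} is lower than {4,5,5,7} at the first point of difference.
With this numbering: chloro groups at C-2 and C-5; an ethyl group at C-4; a methyl group at C-4.
Prefixes are listed alphabetically: chloro, ethyl, methyl.
Assembling the pieces gives 2,5-dichloro-4-ethyl-4-methyloctane.

2,5-dichloro-4-ethyl-4-methyloctane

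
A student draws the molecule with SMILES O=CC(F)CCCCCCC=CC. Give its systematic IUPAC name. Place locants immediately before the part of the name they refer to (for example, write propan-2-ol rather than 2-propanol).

Counting along the main chain through the –CHO group and the multiple bond gives 11 carbons: the parent is undecane.
The highest-priority functional group is an aldehyde (terminal –CHO), so the name ends in -al.
A C=C double bond in the chain gives the infix -ene-.
Number the chain so that the aldehyde carbon is C-1 by definition.
That gives the double bond between C-9 and C-10; a fluoro group at C-2.
The name is 2-fluoroundec-9-enal.

2-fluoroundec-9-enal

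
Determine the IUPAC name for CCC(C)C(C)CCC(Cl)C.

2-chloro-5,6-dimethyloctane

The longest continuous carbon chain has 8 atoms, so the parent hydride is octane.
The numbering direction is chosen so that the substituent locant set {2,5,6} is lower than {3,4,7} at the first point of difference.
That gives a chloro group at C-2; methyl groups at C-5 and C-6.
Substituent prefixes are cited in alphabetical order (multiplying prefixes like di-/tri- are ignored for ordering).
Putting it together: 2-chloro-5,6-dimethyloctane.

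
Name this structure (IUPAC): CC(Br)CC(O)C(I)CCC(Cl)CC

2-bromo-8-chloro-5-iododecan-4-ol

The longest chain bearing the –OH group is 10 carbons long (decane).
An alcohol (–OH) is the principal characteristic group, giving the suffix -ol.
The numbering direction is chosen so that numbering from this end puts the hydroxyl group at C-4 rather than C-7.
That gives the hydroxyl at C-4; a bromo group at C-2; a chloro group at C-8; an iodo group at C-5.
Substituent prefixes are cited in alphabetical order (multiplying prefixes like di-/tri- are ignored for ordering).
The name is 2-bromo-8-chloro-5-iododecan-4-ol.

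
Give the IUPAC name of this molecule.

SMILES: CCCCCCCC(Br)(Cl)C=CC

Counting along the main chain through the multiple bond gives 11 carbons: the parent is undecane.
The chain contains a C=C double bond, so the unsaturation ending is -ene.
Choose the numbering such that numbering from this end puts the double bond at C-2 rather than C-9.
That gives the double bond between C-2 and C-3; a bromo group at C-4; a chloro group at C-4.
The substituents are ordered alphabetically, ignoring any di-/tri- multipliers.
Assembling the pieces gives 4-bromo-4-chloroundec-2-ene.

4-bromo-4-chloroundec-2-ene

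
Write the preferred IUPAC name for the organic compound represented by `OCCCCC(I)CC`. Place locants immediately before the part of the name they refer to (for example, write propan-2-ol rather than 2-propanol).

5-iodoheptan-1-ol

Counting along the main chain through the –OH group gives 7 carbons: the parent is heptane.
The highest-priority functional group is an alcohol (–OH), so the name ends in -ol.
Choose the numbering such that numbering from this end puts the hydroxyl group at C-1 rather than C-7.
With this numbering: the hydroxyl at C-1; an iodo group at C-5.
Putting it together: 5-iodoheptan-1-ol.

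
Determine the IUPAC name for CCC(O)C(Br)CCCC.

4-bromooctan-3-ol

The longest carbon chain that includes the –OH group has 8 carbons, so the parent hydride is octane.
The principal characteristic group is an alcohol (–OH), named with the suffix -ol.
The numbering direction is chosen so that numbering from this end puts the hydroxyl group at C-3 rather than C-6.
This places the hydroxyl at C-3; a bromo group at C-4.
Putting it together: 4-bromooctan-3-ol.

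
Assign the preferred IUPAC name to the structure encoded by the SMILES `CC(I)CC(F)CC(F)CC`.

The parent chain contains 8 carbons (octane).
Choose the numbering such that the substituent locant set {2,4,6} is lower than {3,5,7} at the first point of difference.
With this numbering: fluoro groups at C-4 and C-6; an iodo group at C-2.
Substituent prefixes are cited in alphabetical order (multiplying prefixes like di-/tri- are ignored for ordering).
Assembling the pieces gives 4,6-difluoro-2-iodooctane.

4,6-difluoro-2-iodooctane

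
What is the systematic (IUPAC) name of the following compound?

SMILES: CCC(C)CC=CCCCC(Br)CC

Counting along the main chain through the multiple bond gives 12 carbons: the parent is dodecane.
A C=C double bond in the chain gives the infix -ene-.
Choose the numbering such that numbering from this end puts the double bond at C-5 rather than C-7.
With this numbering: the double bond between C-5 and C-6; a bromo group at C-10; a methyl group at C-3.
Prefixes are listed alphabetically: bromo, methyl.
Putting it together: 10-bromo-3-methyldodec-5-ene.

10-bromo-3-methyldodec-5-ene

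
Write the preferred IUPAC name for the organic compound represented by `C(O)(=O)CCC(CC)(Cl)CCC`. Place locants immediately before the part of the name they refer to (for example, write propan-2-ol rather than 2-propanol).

The longest carbon chain that includes the –COOH group has 7 carbons, so the parent hydride is heptane.
A carboxylic acid (terminal –COOH) is the principal characteristic group, giving the suffix -oic acid.
The numbering direction is chosen so that the carboxylic acid carbon is C-1 by definition.
With this numbering: a chloro group at C-4; an ethyl group at C-4.
The substituents are ordered alphabetically, ignoring any di-/tri- multipliers.
Putting it together: 4-chloro-4-ethylheptanoic acid.

4-chloro-4-ethylheptanoic acid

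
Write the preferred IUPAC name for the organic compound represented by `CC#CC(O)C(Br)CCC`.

5-bromooct-2-yn-4-ol

Counting along the main chain through the –OH group and the multiple bond gives 8 carbons: the parent is octane.
An alcohol (–OH) is the principal characteristic group, giving the suffix -ol.
There is one C≡C triple bond, indicated by the ending -yne.
The numbering direction is chosen so that numbering from this end puts the hydroxyl group at C-4 rather than C-5.
With this numbering: the hydroxyl at C-4; the triple bond between C-2 and C-3; a bromo group at C-5.
Assembling the pieces gives 5-bromooct-2-yn-4-ol.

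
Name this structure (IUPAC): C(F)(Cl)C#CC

The longest carbon chain that includes the multiple bond has 4 carbons, so the parent hydride is butane.
The chain contains a C≡C triple bond, so the unsaturation ending is -yne.
Choose the numbering such that the substituent locant set {1,1} is lower than {4,4} at the first point of difference.
That gives the triple bond between C-2 and C-3; a chloro group at C-1; a fluoro group at C-1.
Prefixes are listed alphabetically: chloro, fluoro.
Putting it together: 1-chloro-1-fluorobut-2-yne.

1-chloro-1-fluorobut-2-yne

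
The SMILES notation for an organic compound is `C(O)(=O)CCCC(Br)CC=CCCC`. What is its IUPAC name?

Counting along the main chain through the –COOH group and the multiple bond gives 11 carbons: the parent is undecane.
The principal characteristic group is a carboxylic acid (terminal –COOH), named with the suffix -oic acid.
A C=C double bond in the chain gives the infix -ene-.
Number the chain so that the carboxylic acid carbon is C-1 by definition.
This places the double bond between C-7 and C-8; a bromo group at C-5.
Putting it together: 5-bromoundec-7-enoic acid.

5-bromoundec-7-enoic acid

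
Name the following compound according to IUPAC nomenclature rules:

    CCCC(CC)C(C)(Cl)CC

3-chloro-4-ethyl-3-methylheptane

The parent chain contains 7 carbons (heptane).
The numbering direction is chosen so that the substituent locant set {3,3,4} is lower than {4,5,5} at the first point of difference.
With this numbering: a chloro group at C-3; an ethyl group at C-4; a methyl group at C-3.
Substituent prefixes are cited in alphabetical order (multiplying prefixes like di-/tri- are ignored for ordering).
Putting it together: 3-chloro-4-ethyl-3-methylheptane.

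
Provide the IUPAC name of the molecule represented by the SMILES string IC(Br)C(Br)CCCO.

4,5-dibromo-5-iodopentan-1-ol

The longest carbon chain that includes the –OH group has 5 carbons, so the parent hydride is pentane.
The principal characteristic group is an alcohol (–OH), named with the suffix -ol.
The numbering direction is chosen so that numbering from this end puts the hydroxyl group at C-1 rather than C-5.
That gives the hydroxyl at C-1; bromo groups at C-4 and C-5; an iodo group at C-5.
Substituent prefixes are cited in alphabetical order (multiplying prefixes like di-/tri- are ignored for ordering).
The name is 4,5-dibromo-5-iodopentan-1-ol.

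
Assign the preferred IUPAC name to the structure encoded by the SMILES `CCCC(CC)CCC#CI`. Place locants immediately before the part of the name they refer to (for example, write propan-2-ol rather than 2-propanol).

Counting along the main chain through the multiple bond gives 8 carbons: the parent is octane.
A C≡C triple bond in the chain gives the infix -yne-.
Number the chain so that numbering from this end puts the triple bond at C-1 rather than C-7.
With this numbering: the triple bond between C-1 and C-2; an ethyl group at C-5; an iodo group at C-1.
The substituents are ordered alphabetically, ignoring any di-/tri- multipliers.
Putting it together: 5-ethyl-1-iodooct-1-yne.

5-ethyl-1-iodooct-1-yne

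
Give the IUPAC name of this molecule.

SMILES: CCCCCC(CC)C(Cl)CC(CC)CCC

The parent chain contains 12 carbons (dodecane).
Choose the numbering such that the substituent locant set {4,6,7} is lower than {6,7,9} at the first point of difference.
This places a chloro group at C-6; ethyl groups at C-4 and C-7.
Substituent prefixes are cited in alphabetical order (multiplying prefixes like di-/tri- are ignored for ordering).
Assembling the pieces gives 6-chloro-4,7-diethyldodecane.

6-chloro-4,7-diethyldodecane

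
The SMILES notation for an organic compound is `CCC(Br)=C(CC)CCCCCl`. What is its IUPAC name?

The longest carbon chain that includes the multiple bond has 8 carbons, so the parent hydride is octane.
The chain contains a C=C double bond, so the unsaturation ending is -ene.
Choose the numbering such that numbering from this end puts the double bond at C-3 rather than C-5.
This places the double bond between C-3 and C-4; a bromo group at C-3; a chloro group at C-8; an ethyl group at C-4.
Prefixes are listed alphabetically: bromo, chloro, ethyl.
Putting it together: 3-bromo-8-chloro-4-ethyloct-3-ene.

3-bromo-8-chloro-4-ethyloct-3-ene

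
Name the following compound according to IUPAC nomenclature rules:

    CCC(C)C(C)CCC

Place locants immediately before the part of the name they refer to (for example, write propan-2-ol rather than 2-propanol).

The longest carbon chain is 7 atoms: the parent is heptane.
Choose the numbering such that the substituent locant set {3,4} is lower than {4,5} at the first point of difference.
With this numbering: methyl groups at C-3 and C-4.
Assembling the pieces gives 3,4-dimethylheptane.

3,4-dimethylheptane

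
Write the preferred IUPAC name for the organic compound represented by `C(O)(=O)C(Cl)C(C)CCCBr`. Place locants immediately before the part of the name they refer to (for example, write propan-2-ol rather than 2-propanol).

The longest carbon chain that includes the –COOH group has 6 carbons, so the parent hydride is hexane.
The highest-priority functional group is a carboxylic acid (terminal –COOH), so the name ends in -oic acid.
The numbering direction is chosen so that the carboxylic acid carbon is C-1 by definition.
That gives a bromo group at C-6; a chloro group at C-2; a methyl group at C-3.
Substituent prefixes are cited in alphabetical order (multiplying prefixes like di-/tri- are ignored for ordering).
Assembling the pieces gives 6-bromo-2-chloro-3-methylhexanoic acid.

6-bromo-2-chloro-3-methylhexanoic acid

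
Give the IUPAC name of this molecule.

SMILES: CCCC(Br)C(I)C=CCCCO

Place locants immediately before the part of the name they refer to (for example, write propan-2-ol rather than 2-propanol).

The longest chain bearing the –OH group and the multiple bond is 10 carbons long (decane).
An alcohol (–OH) is the principal characteristic group, giving the suffix -ol.
The chain contains a C=C double bond, so the unsaturation ending is -ene.
Number the chain so that numbering from this end puts the hydroxyl group at C-1 rather than C-10.
With this numbering: the hydroxyl at C-1; the double bond between C-4 and C-5; a bromo group at C-7; an iodo group at C-6.
Prefixes are listed alphabetically: bromo, iodo.
The name is 7-bromo-6-iododec-4-en-1-ol.

7-bromo-6-iododec-4-en-1-ol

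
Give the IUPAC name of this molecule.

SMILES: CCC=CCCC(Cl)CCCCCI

7-chloro-12-iodododec-3-ene

The longest carbon chain that includes the multiple bond has 12 carbons, so the parent hydride is dodecane.
A C=C double bond in the chain gives the infix -ene-.
Choose the numbering such that numbering from this end puts the double bond at C-3 rather than C-9.
That gives the double bond between C-3 and C-4; a chloro group at C-7; an iodo group at C-12.
The substituents are ordered alphabetically, ignoring any di-/tri- multipliers.
Assembling the pieces gives 7-chloro-12-iodododec-3-ene.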